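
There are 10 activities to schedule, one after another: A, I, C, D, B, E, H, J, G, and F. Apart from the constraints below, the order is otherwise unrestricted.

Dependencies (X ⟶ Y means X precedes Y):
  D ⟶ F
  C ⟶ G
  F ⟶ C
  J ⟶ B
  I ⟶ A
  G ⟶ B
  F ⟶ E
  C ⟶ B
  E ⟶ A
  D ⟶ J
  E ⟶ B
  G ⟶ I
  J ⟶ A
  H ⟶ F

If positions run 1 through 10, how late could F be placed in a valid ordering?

Following every chain forward from F, the activities that must come later are A, I, C, B, E, G — 6 of them.
So at least 6 activities follow F, putting F no later than position 4. That position is achievable by scheduling everything else first.

4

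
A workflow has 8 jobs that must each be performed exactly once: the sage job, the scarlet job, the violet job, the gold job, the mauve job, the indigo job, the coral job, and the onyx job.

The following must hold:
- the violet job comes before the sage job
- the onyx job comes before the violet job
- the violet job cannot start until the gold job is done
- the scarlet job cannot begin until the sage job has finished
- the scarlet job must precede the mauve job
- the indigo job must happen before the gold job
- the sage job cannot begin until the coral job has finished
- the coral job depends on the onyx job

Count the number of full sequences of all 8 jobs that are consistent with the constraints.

2 jobs have no prerequisites (the indigo job, the onyx job), so any of them could come first.
Systematically extending each partial ordering one job at a time and counting, there are 9 complete orderings.

9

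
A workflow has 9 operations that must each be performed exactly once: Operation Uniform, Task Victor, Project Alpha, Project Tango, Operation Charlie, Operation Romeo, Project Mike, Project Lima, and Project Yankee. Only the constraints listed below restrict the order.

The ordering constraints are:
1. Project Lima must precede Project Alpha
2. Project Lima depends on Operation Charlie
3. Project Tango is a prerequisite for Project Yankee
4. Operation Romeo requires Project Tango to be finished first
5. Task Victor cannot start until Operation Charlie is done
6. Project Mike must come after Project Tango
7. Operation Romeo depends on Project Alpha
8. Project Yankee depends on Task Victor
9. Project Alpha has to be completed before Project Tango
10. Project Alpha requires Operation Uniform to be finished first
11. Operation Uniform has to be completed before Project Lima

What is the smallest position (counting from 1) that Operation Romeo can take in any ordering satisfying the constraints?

Every operation that must precede Operation Romeo has to come before it. Tracing all chains that end at Operation Romeo, those operations are: Operation Uniform, Project Alpha, Project Tango, Operation Charlie, Project Lima — 5 in total.
So at minimum 5 operations come before Operation Romeo, putting Operation Romeo no earlier than position 6. That position is achievable by scheduling exactly those predecessors first.

6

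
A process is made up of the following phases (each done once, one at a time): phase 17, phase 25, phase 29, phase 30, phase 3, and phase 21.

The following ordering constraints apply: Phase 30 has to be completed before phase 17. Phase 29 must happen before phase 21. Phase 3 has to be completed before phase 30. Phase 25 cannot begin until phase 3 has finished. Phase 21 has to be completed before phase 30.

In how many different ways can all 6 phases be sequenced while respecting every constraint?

12

2 phases have no prerequisites (phase 29, phase 3), so any of them could come first.
Enumerating by repeatedly choosing an available phase (one whose prerequisites are all placed) gives 12 distinct complete orderings.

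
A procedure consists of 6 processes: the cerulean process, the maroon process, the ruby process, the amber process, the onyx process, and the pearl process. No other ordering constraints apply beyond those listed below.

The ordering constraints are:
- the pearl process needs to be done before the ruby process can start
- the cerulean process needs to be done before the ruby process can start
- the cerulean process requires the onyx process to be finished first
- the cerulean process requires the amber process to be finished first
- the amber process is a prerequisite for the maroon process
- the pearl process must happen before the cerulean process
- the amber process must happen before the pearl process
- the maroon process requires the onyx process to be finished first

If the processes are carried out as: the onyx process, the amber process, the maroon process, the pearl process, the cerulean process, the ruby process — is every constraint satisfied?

Yes

Every stated constraint is respected: the onyx process sits at position 1, ahead of the cerulean process at position 5, and each of the other listed pairs likewise has the predecessor earlier in the sequence.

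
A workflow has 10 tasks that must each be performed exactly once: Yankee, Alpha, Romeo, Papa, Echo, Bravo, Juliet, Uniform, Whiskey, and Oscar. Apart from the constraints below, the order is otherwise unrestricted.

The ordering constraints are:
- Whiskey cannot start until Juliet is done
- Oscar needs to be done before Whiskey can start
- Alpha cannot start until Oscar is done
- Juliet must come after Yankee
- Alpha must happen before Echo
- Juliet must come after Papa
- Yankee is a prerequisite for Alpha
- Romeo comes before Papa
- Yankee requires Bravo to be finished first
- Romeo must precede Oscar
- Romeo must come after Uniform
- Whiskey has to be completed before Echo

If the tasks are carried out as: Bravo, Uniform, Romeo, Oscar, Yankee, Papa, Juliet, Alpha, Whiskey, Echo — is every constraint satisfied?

Checking each listed constraint against this order: for instance, Oscar is in position 4 and Whiskey in position 9, so that constraint holds — and the remaining constraints check out the same way.

Yes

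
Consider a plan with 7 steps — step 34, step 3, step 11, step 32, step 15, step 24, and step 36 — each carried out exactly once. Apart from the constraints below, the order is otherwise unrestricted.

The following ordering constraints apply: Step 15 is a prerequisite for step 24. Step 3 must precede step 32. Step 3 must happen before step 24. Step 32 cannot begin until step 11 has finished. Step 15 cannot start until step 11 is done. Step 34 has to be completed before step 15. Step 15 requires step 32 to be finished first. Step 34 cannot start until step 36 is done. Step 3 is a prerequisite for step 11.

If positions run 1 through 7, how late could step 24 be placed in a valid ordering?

7

Step 24 has no required successors, so nothing stops it from going last (position 7).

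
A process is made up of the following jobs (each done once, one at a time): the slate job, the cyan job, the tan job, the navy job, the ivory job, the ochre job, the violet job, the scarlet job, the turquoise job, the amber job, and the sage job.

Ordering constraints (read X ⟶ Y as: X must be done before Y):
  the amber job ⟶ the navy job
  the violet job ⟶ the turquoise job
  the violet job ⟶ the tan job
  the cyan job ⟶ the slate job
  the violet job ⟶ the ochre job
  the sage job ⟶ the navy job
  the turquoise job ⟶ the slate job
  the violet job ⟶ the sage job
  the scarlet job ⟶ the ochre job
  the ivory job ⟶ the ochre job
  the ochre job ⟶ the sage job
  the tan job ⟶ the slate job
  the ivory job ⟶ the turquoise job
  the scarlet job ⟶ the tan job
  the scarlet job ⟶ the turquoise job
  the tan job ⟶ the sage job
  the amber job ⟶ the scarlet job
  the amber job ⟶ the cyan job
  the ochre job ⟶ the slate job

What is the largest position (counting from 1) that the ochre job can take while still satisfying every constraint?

8

The jobs that are forced after the ochre job, directly or by a chain of constraints, are the slate job, the navy job, the sage job. That's 3 jobs.
So at least 3 jobs follow the ochre job, putting the ochre job no later than position 8. That position is achievable by scheduling everything else first.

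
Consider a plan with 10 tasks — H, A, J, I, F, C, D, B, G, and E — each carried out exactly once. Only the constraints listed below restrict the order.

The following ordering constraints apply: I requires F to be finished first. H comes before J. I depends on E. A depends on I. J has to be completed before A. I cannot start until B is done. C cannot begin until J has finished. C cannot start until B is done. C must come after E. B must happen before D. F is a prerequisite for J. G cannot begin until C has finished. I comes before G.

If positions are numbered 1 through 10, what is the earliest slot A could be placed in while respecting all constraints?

Working backwards through the constraints from A, its full set of required predecessors is H, J, I, F, B, E — 6 of them.
So at minimum 6 tasks come before A, putting A no earlier than position 7. That position is achievable by scheduling exactly those predecessors first.

7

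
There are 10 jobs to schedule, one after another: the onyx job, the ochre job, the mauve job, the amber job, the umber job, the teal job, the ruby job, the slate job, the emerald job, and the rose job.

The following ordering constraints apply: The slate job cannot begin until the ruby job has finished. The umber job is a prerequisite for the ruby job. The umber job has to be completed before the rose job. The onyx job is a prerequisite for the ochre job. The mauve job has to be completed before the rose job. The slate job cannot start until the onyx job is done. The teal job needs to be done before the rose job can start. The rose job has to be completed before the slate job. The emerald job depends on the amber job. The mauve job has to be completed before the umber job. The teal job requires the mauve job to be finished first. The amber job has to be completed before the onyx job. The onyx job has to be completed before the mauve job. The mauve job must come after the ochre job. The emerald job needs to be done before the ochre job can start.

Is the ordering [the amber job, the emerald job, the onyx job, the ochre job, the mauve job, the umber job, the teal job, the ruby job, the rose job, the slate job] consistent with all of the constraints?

Going through the constraints one by one, each required predecessor appears earlier in the sequence than its dependent — e.g. the onyx job (position 3) is before the slate job (position 10), as required.

Yes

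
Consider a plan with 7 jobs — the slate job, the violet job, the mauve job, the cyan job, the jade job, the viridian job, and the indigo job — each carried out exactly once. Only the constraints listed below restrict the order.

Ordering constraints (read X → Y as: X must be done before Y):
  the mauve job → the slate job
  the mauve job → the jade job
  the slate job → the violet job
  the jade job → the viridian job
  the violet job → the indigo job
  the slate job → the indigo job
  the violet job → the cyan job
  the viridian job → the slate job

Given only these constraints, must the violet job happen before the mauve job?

No

In fact the dependencies run the other way: the mauve job → the slate job → the violet job.
So the violet job does not have to come before the mauve job — it cannot.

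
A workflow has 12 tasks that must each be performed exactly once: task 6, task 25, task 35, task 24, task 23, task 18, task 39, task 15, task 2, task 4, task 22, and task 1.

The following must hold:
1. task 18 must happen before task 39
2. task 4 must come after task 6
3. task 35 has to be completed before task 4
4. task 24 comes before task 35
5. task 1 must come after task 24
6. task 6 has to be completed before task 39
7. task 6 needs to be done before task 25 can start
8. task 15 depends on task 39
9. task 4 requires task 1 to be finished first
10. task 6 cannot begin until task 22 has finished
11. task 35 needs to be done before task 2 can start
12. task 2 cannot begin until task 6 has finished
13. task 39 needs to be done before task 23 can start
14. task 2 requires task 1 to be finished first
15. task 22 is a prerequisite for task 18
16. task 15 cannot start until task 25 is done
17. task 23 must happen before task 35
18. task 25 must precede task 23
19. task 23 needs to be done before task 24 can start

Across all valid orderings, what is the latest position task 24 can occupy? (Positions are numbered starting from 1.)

Following every chain forward from task 24, the tasks that must come later are task 35, task 2, task 4, task 1 — 4 of them.
With 4 mandatory successors out of 12 tasks total, the latest slot for task 24 is 12−4 = 8, and it's reachable by doing all non-successors before task 24.

8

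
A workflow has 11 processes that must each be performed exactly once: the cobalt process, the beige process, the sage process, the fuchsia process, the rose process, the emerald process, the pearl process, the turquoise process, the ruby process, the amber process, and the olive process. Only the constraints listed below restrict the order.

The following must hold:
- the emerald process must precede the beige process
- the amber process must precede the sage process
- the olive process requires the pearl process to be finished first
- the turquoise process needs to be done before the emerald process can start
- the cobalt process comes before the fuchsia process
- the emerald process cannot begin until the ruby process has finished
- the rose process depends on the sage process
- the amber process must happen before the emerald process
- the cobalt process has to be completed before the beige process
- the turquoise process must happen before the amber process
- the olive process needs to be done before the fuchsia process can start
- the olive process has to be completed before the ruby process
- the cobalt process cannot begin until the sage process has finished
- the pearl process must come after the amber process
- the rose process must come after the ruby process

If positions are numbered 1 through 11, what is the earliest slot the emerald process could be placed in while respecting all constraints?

6

Every process that must precede the emerald process has to come before it. Tracing all chains that end at the emerald process, those processes are: the pearl process, the turquoise process, the ruby process, the amber process, the olive process — 5 in total.
So at minimum 5 processes come before the emerald process, putting the emerald process no earlier than position 6. That position is achievable by scheduling exactly those predecessors first.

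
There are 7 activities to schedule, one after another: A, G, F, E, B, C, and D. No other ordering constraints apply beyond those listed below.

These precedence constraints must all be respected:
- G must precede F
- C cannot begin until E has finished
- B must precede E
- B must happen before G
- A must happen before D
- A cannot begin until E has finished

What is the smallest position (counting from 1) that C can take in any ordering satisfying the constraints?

The activities that are forced before C, directly or transitively, are E, B. That's 2 activities.
So at minimum 2 activities come before C, putting C no earlier than position 3. That position is achievable by scheduling exactly those predecessors first.

3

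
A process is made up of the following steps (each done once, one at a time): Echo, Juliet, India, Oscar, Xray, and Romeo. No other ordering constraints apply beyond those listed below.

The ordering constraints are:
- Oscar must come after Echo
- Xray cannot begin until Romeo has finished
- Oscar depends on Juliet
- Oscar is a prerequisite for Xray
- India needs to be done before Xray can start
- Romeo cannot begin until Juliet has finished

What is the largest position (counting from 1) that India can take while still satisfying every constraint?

Following the constraints forward from India, its only required successor is Xray.
With 1 mandatory successor out of 6 steps total, the latest slot for India is 6−1 = 5, and it's reachable by doing all non-successors before India.

5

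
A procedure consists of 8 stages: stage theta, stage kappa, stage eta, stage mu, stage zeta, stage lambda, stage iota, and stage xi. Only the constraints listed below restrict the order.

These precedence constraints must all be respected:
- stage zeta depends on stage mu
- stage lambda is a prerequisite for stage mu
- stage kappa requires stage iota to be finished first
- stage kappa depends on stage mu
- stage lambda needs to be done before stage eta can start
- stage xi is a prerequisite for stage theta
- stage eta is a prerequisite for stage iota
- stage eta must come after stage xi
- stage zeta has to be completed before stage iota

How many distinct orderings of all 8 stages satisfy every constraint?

2 stages have no prerequisites (stage lambda, stage xi), so any of them could come first.
Counting all ways to extend the partial order to a total order gives 53.

53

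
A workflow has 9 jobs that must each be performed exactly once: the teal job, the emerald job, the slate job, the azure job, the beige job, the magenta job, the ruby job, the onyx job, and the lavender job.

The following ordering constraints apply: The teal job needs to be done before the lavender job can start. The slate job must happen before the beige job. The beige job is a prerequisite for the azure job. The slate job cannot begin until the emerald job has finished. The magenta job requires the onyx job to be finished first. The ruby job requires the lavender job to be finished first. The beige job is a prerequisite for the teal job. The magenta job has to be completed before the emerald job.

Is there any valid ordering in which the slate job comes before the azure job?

Every valid ordering already has the slate job before the azure job (the constraints require it), so in particular at least one does.

Yes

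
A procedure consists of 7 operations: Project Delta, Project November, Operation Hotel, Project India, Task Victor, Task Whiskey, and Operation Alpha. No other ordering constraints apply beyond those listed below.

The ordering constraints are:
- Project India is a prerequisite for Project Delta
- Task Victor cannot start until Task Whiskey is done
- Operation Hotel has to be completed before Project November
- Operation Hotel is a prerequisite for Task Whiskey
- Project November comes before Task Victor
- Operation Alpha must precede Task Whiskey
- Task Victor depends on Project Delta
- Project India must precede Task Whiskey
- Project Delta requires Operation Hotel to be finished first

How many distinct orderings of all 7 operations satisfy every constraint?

3 operations have no prerequisites (Operation Hotel, Project India, Operation Alpha), so any of them could come first.
Systematically extending each partial ordering one operation at a time and counting, there are 57 complete orderings.

57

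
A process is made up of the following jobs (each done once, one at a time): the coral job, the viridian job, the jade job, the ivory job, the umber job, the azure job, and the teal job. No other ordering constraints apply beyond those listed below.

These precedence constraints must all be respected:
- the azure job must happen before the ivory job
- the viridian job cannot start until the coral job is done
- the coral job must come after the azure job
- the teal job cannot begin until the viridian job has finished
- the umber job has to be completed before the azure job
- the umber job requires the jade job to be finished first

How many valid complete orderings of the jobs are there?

Only the jade job has no prerequisites, so it must go first.
Enumerating by repeatedly choosing an available job (one whose prerequisites are all placed) gives 4 distinct complete orderings.

4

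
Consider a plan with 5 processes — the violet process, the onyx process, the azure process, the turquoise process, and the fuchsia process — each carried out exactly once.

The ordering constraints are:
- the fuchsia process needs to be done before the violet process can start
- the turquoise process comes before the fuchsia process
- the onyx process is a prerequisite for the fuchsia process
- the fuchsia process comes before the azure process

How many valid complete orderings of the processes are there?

4

2 processes have no prerequisites (the onyx process, the turquoise process), so any of them could come first.
Counting all ways to extend the partial order to a total order gives 4.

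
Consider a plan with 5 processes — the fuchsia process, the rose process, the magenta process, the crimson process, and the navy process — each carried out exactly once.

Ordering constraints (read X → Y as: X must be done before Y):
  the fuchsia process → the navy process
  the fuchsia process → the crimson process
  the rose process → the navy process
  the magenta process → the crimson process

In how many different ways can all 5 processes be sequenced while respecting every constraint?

16

3 processes have no prerequisites (the fuchsia process, the rose process, the magenta process), so any of them could come first.
Counting all ways to extend the partial order to a total order gives 16.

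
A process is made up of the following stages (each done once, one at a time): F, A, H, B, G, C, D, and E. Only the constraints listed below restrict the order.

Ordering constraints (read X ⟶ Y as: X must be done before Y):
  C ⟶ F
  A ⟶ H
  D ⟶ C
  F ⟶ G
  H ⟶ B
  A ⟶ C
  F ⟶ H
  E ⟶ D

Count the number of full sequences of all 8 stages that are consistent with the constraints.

9

2 stages have no prerequisites (A, E), so any of them could come first.
Enumerating by repeatedly choosing an available stage (one whose prerequisites are all placed) gives 9 distinct complete orderings.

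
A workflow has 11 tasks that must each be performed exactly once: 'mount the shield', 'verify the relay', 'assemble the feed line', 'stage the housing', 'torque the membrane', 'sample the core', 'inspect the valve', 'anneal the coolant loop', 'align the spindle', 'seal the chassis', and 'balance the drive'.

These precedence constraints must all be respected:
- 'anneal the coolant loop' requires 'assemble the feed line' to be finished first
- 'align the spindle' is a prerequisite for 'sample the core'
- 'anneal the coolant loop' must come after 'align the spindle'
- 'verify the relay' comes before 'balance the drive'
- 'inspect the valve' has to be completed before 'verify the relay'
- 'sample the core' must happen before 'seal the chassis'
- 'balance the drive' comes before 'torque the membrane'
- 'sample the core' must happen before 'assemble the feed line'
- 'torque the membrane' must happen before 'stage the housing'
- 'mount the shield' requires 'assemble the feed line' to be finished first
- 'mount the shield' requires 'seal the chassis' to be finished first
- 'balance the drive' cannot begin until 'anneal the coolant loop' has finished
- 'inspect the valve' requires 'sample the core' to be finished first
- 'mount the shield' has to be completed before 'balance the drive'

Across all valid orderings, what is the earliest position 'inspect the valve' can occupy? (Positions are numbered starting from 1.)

Working backwards through the constraints from 'inspect the valve', its full set of required predecessors is 'sample the core', 'align the spindle' — 2 of them.
With 2 mandatory predecessors, the earliest 'inspect the valve' can sit is position 2+1 = 3, and placing just those 2 first achieves it.

3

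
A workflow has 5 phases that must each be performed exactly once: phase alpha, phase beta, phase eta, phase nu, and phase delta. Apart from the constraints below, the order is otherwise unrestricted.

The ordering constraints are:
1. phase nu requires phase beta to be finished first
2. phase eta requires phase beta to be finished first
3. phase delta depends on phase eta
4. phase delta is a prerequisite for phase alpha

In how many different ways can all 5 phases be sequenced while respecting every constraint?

4

Phase beta is the only phase with nothing required before it, so every ordering starts there.
Systematically extending each partial ordering one phase at a time and counting, there are 4 complete orderings.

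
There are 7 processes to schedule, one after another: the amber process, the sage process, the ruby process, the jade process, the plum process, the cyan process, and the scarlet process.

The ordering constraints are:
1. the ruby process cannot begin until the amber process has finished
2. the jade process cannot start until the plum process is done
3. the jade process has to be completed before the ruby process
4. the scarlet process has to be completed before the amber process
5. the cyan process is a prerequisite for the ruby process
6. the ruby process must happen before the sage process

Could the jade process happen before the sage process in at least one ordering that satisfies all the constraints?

The jade process is actually forced before the sage process by the constraints, so certainly some valid ordering has the jade process first.

Yes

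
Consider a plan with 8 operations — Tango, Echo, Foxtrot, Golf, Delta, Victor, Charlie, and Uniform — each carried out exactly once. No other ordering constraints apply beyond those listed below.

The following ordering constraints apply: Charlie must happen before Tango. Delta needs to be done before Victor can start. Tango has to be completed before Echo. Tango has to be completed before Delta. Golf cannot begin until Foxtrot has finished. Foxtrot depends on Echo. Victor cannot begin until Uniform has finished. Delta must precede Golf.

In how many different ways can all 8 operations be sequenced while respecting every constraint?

53

The operations with no prerequisites are Charlie, Uniform; any of them can be placed first.
Enumerating by repeatedly choosing an available operation (one whose prerequisites are all placed) gives 53 distinct complete orderings.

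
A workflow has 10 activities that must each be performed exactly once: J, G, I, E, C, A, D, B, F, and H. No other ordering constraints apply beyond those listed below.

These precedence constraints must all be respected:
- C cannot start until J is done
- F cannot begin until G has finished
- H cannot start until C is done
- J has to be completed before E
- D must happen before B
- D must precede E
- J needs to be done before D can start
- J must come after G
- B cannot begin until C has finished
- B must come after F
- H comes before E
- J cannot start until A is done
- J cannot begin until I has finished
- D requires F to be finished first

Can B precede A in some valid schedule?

There is a dependency chain A → J → C → B, so B always comes after A.
So no valid ordering can have B before A.

No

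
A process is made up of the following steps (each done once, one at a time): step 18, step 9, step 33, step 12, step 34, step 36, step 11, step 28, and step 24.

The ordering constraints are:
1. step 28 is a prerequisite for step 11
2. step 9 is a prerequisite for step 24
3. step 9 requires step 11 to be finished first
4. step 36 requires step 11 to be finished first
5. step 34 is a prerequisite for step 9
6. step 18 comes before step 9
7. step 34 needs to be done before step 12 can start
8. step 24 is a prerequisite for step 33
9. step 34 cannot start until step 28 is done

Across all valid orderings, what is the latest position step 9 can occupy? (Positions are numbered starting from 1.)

Following every chain forward from step 9, the steps that must come later are step 33, step 24 — 2 of them.
So at least 2 steps follow step 9, putting step 9 no later than position 7. That position is achievable by scheduling everything else first.

7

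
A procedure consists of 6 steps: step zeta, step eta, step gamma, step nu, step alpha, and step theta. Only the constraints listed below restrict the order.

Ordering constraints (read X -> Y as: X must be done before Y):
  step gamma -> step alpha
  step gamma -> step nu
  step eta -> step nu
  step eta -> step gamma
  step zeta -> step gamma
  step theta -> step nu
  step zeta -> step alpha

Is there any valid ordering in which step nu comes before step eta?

There is a dependency chain step eta → step nu, so step nu always comes after step eta.
So no valid ordering can have step nu before step eta.

No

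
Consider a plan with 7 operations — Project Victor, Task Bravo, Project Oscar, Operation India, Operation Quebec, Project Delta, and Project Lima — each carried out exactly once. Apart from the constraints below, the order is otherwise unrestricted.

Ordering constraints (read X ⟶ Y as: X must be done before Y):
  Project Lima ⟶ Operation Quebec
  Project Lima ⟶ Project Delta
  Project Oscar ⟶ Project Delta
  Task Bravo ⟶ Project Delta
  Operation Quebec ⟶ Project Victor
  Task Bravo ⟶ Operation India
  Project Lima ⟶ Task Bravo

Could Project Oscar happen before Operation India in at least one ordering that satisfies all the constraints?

Yes

No chain of constraints runs from Operation India to Project Oscar, so Operation India is not required to come first.
So a valid ordering placing Project Oscar earlier than Operation India exists.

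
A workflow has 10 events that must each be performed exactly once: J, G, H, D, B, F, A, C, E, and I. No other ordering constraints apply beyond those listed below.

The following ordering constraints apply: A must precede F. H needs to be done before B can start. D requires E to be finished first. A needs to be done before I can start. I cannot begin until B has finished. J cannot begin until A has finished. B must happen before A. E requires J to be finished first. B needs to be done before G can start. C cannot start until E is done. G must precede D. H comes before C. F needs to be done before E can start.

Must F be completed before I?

No chain of constraints connects F to I in either direction.
A valid ordering placing I before F exists, so the answer is no.

No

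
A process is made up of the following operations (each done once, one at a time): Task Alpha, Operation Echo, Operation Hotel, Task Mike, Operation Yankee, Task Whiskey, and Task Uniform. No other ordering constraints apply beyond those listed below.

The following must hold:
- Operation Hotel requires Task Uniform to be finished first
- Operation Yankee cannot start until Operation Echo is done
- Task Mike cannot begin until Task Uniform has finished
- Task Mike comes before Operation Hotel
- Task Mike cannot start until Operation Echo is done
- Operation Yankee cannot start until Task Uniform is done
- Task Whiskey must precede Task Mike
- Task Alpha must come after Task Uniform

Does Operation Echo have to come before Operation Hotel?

Yes

Following the dependencies: Operation Echo → Task Mike → Operation Hotel.
Hence Operation Echo necessarily comes before Operation Hotel.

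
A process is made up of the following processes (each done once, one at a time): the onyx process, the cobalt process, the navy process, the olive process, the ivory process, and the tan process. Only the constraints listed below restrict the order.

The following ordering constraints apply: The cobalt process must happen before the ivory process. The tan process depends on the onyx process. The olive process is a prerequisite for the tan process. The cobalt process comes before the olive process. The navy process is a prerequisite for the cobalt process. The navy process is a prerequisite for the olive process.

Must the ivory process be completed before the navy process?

In fact the dependencies run the other way: the navy process → the cobalt process → the ivory process.
So the ivory process does not have to come before the navy process — it cannot.

No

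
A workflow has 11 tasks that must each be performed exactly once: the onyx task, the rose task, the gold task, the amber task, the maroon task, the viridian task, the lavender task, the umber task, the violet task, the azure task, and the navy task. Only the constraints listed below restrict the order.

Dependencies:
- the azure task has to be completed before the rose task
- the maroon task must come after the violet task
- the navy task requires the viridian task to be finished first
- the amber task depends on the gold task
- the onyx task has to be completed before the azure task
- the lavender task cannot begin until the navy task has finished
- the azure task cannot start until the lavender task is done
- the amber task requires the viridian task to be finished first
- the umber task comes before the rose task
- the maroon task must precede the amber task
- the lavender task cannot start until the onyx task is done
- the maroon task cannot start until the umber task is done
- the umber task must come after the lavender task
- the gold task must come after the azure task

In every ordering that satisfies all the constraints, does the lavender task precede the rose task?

Yes

Chaining the stated constraints: the lavender task → the azure task → the rose task.
Hence the lavender task necessarily comes before the rose task.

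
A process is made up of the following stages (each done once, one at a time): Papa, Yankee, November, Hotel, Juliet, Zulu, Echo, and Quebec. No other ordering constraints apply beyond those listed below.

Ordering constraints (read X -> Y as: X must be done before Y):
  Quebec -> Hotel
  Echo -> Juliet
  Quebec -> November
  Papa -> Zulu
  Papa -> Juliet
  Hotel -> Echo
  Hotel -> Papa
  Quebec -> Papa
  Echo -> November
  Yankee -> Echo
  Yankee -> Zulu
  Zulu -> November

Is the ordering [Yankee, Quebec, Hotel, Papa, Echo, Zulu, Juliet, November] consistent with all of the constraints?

Yes

Going through the constraints one by one, each required predecessor appears earlier in the sequence than its dependent — e.g. Quebec (position 2) is before November (position 8), as required.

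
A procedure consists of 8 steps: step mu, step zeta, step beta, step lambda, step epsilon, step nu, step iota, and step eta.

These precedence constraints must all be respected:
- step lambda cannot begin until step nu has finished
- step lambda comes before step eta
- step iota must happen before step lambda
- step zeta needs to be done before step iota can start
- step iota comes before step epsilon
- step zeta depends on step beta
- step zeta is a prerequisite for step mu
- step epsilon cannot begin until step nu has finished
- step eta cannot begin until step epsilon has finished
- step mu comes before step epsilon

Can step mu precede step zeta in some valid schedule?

No

The constraints give a chain step zeta → step mu, which forces step zeta before step mu.
Hence step mu can never be scheduled before step zeta.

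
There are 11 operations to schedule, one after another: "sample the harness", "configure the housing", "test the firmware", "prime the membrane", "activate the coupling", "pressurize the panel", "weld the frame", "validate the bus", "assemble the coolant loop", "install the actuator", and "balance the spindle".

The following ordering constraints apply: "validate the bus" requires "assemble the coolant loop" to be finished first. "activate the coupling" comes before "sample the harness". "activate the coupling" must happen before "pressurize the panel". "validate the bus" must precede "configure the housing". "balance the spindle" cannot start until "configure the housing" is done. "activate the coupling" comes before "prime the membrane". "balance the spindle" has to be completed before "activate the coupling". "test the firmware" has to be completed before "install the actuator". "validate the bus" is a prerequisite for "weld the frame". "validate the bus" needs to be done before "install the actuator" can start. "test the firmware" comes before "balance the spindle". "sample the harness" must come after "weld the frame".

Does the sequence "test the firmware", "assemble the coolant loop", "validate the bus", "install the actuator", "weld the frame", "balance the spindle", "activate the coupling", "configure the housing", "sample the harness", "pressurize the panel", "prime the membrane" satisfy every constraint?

No

The sequence places "balance the spindle" ahead of "configure the housing".
That contradicts the constraint that "configure the housing" must precede "balance the spindle".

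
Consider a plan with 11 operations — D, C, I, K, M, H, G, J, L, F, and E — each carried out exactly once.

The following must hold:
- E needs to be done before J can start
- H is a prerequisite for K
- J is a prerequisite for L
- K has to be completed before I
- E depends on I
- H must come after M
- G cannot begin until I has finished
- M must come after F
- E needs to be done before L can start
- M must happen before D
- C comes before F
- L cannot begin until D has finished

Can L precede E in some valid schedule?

The constraints give a chain E → L, which forces E before L.
Hence L can never be scheduled before E.

No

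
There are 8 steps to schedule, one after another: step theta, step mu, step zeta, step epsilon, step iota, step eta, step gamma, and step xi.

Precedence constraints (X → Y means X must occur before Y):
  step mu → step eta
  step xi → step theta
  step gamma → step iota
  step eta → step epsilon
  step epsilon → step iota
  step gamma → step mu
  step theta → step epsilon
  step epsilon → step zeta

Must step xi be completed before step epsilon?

Tracing the constraints gives a chain: step xi → step theta → step epsilon.
Hence step xi necessarily comes before step epsilon.

Yes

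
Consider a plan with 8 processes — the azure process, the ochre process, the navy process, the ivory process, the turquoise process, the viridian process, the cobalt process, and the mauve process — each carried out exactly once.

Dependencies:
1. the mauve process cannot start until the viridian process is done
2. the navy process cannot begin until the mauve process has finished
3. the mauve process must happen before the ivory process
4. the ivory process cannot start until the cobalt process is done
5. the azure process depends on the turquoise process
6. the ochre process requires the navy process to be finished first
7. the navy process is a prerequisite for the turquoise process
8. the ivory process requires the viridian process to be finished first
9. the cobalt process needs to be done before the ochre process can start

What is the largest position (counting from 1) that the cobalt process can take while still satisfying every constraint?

The processes that are forced after the cobalt process, directly or by a chain of constraints, are the ochre process, the ivory process. That's 2 processes.
So at least 2 processes follow the cobalt process, putting the cobalt process no later than position 6. That position is achievable by scheduling everything else first.

6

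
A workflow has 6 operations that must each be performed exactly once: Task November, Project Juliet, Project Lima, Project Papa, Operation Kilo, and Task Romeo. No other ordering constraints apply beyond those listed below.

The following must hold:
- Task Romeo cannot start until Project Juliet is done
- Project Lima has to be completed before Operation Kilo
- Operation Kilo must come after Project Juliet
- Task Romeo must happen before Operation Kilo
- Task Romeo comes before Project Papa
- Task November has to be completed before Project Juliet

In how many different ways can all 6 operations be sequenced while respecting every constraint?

The operations with no prerequisites are Task November, Project Lima; any of them can be placed first.
Counting all ways to extend the partial order to a total order gives 9.

9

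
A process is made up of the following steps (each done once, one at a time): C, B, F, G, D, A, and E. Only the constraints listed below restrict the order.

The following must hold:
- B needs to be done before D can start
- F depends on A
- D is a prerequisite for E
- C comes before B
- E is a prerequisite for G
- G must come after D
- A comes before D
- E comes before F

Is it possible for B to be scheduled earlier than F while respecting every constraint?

The constraints force B before F, so yes — every valid ordering has B earlier.

Yes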